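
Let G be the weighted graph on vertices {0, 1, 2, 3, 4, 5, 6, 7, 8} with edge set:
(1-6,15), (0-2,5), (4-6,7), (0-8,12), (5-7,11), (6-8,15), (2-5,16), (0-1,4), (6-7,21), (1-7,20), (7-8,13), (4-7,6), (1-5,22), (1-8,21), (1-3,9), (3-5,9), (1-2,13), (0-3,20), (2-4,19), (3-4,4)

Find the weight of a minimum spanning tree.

Prim's algorithm from 6:
Step 1: cheapest edge leaving the tree is 4-6 (7); add 4.
Step 2: cheapest edge leaving the tree is 3-4 (4); add 3.
Step 3: cheapest edge leaving the tree is 4-7 (6); add 7.
Step 4: cheapest edge leaving the tree is 1-3 (9); add 1.
Step 5: cheapest edge leaving the tree is 0-1 (4); add 0.
Step 6: cheapest edge leaving the tree is 0-2 (5); add 2.
Step 7: cheapest edge leaving the tree is 3-5 (9); add 5.
Step 8: cheapest edge leaving the tree is 0-8 (12); add 8.
MST edges: 4-6, 3-4, 4-7, 1-3, 0-1, 0-2, 3-5, 0-8; total weight 7+4+6+9+4+5+9+12 = 56.

56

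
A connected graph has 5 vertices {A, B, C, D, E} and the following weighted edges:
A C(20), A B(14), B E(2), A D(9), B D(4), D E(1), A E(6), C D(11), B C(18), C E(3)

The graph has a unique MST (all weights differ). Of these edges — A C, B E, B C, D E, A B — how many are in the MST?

Kruskal's algorithm — process edges by increasing weight (ties by edge label):
D E (1): add. Components now {A} {B} {C} {D,E}
B E (2): add. Components now {A} {B,D,E} {C}
C E (3): add. Components now {A} {B,C,D,E}
B D (4): skip — B and D already connected.
A E (6): add. Components now {A,B,C,D,E}
MST edge set: {D E, B E, C E, A E}.
Of the listed edges, {B E, D E} are in the MST → 2.

2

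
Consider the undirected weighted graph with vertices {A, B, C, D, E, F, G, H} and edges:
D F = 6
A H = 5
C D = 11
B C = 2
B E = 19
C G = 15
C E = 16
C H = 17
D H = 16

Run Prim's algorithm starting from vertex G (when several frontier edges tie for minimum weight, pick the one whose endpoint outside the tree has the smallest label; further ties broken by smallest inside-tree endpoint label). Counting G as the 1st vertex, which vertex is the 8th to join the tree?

Prim's algorithm from G:
Step 1: frontier [C G 15] → take C G (15); add C.
Step 2: frontier [B C 2, C D 11, C E 16, C H 17] → take B C (2); add B.
Step 3: frontier [B E 19, C D 11, C E 16, C H 17] → take C D (11); add D.
Step 4: frontier [B E 19, C E 16, C H 17, D F 6, D H 16] → take D F (6); add F.
Step 5: frontier [B E 19, C E 16, C H 17, D H 16] → take C E (16); add E.
Step 6: frontier [C H 17, D H 16] → take D H (16); add H.
Step 7: frontier [A H 5] → take A H (5); add A.
Vertex order: G, C, B, D, F, E, H, A. The 8th vertex is A.

A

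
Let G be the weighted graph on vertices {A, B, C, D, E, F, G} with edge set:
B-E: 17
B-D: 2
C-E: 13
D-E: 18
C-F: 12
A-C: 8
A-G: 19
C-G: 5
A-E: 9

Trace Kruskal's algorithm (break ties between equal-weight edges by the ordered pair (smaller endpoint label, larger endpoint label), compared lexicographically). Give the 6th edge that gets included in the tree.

Sort edges by weight, then run Kruskal:
B-D (2): add — endpoints in different components.
C-G (5): add — endpoints in different components.
A-C (8): add — endpoints in different components.
A-E (9): add — endpoints in different components.
C-F (12): add — endpoints in different components.
C-E (13): skip — C and E already connected.
B-E (17): add — endpoints in different components.
The 6th edge added is B-E.

B-E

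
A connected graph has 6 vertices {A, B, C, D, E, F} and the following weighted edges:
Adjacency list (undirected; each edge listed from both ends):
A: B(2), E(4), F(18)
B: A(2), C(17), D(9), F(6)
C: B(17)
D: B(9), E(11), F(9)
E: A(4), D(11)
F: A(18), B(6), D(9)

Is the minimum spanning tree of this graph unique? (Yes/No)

No

Sort edges by weight, then run Kruskal:
A-B (2): add. Components now {A,B} {C} {D} {E} {F}
A-E (4): add. Components now {A,B,E} {C} {D} {F}
B-F (6): add. Components now {A,B,E,F} {C} {D}
B-D (9): add. Components now {A,B,D,E,F} {C}
D-F (9): skip — D and F already connected.
D-E (11): skip — D and E already connected.
B-C (17): add. Components now {A,B,C,D,E,F}
Non-tree edge D-F has weight 9, equal to the heaviest edge on its tree cycle — swapping gives another MST of the same weight. Not unique.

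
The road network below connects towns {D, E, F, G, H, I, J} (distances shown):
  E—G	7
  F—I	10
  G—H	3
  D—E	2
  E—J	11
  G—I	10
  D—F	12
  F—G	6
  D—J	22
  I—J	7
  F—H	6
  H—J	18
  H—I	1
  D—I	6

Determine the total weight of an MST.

Prim's algorithm from E:
Step 1: cheapest edge leaving the tree is D—E (2); add D.
Step 2: cheapest edge leaving the tree is D—I (6); add I.
Step 3: cheapest edge leaving the tree is H—I (1); add H.
Step 4: cheapest edge leaving the tree is G—H (3); add G.
Step 5: cheapest edge leaving the tree is F—G (6); add F.
Step 6: cheapest edge leaving the tree is I—J (7); add J.
MST edges: D—E, D—I, H—I, G—H, F—G, I—J; total weight 2+6+1+3+6+7 = 25.

25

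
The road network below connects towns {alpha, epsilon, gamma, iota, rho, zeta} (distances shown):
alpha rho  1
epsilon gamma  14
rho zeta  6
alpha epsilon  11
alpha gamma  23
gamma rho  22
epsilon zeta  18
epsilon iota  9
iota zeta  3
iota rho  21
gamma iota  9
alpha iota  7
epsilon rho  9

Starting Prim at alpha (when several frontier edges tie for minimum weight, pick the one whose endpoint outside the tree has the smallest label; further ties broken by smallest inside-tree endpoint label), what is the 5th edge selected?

gamma-iota

Prim, starting at alpha.
Step 1: cheapest edge leaving the tree is alpha rho (1); add rho.
Step 2: cheapest edge leaving the tree is rho zeta (6); add zeta.
Step 3: cheapest edge leaving the tree is iota zeta (3); add iota.
Step 4: cheapest edge leaving the tree is epsilon iota (9); add epsilon.
Step 5: cheapest edge leaving the tree is gamma iota (9); add gamma.
The 5th edge added is gamma iota.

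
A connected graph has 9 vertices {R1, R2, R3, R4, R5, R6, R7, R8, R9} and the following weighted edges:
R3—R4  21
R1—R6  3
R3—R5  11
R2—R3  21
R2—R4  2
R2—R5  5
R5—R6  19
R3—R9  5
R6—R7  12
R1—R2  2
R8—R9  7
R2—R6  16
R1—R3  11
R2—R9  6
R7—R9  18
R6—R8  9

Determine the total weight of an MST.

Prim, starting at R9.
Step 1: cheapest edge leaving the tree is R3—R9 (5); add R3.
Step 2: cheapest edge leaving the tree is R2—R9 (6); add R2.
Step 3: cheapest edge leaving the tree is R1—R2 (2); add R1.
Step 4: cheapest edge leaving the tree is R2—R4 (2); add R4.
Step 5: cheapest edge leaving the tree is R1—R6 (3); add R6.
Step 6: cheapest edge leaving the tree is R2—R5 (5); add R5.
Step 7: cheapest edge leaving the tree is R8—R9 (7); add R8.
Step 8: cheapest edge leaving the tree is R6—R7 (12); add R7.
MST edges: R3—R9, R2—R9, R1—R2, R2—R4, R1—R6, R2—R5, R8—R9, R6—R7; total weight 5+6+2+2+3+5+7+12 = 42.

42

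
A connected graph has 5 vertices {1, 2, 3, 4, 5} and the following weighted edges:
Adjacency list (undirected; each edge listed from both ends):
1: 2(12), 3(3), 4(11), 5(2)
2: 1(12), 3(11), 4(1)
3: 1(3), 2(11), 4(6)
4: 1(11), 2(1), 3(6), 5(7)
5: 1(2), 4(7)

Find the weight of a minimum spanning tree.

Sort edges by weight, then run Kruskal:
2—4 (1): add. Components now {1} {2,4} {3} {5}
1—5 (2): add. Components now {1,5} {2,4} {3}
1—3 (3): add. Components now {1,3,5} {2,4}
3—4 (6): add. Components now {1,2,3,4,5}
MST edges: 2—4, 1—5, 1—3, 3—4; total weight 1+2+3+6 = 12.

12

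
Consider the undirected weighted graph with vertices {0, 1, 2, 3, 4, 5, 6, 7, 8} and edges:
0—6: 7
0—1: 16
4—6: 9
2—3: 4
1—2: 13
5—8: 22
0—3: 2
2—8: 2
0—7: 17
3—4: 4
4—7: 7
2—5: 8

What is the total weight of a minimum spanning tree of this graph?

47

Grow the tree from 0 using Prim:
Step 1: frontier [0—3 2, 0—6 7, 0—1 16, 0—7 17] → take 0—3 (2); add 3.
Step 2: frontier [0—6 7, 0—1 16, 0—7 17, 2—3 4, 3—4 4] → take 2—3 (4); add 2.
Step 3: frontier [0—6 7, 0—1 16, 0—7 17, 2—8 2, 2—5 8, 1—2 13, 3—4 4] → take 2—8 (2); add 8.
Step 4: frontier [0—6 7, 0—1 16, 0—7 17, 2—5 8, 1—2 13, 3—4 4, 5—8 22] → take 3—4 (4); add 4.
Step 5: frontier [0—6 7, 0—1 16, 0—7 17, 2—5 8, 1—2 13, 4—7 7, 4—6 9, 5—8 22] → take 0—6 (7); add 6.
Step 6: frontier [0—1 16, 0—7 17, 2—5 8, 1—2 13, 4—7 7, 5—8 22] → take 4—7 (7); add 7.
Step 7: frontier [0—1 16, 2—5 8, 1—2 13, 5—8 22] → take 2—5 (8); add 5.
Step 8: frontier [0—1 16, 1—2 13] → take 1—2 (13); add 1.
MST edges: 0—3, 2—3, 2—8, 3—4, 0—6, 4—7, 2—5, 1—2; total weight 2+4+2+4+7+7+8+13 = 47.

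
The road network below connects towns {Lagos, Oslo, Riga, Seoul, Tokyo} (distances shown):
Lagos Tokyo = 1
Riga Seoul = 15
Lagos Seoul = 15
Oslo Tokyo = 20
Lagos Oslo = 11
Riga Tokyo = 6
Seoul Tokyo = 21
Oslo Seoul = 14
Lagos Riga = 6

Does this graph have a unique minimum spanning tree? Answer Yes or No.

No

Kruskal's algorithm — process edges by increasing weight (ties by edge label):
Lagos Tokyo (1): add. Components now {Seoul} {Lagos,Tokyo} {Riga} {Oslo}
Lagos Riga (6): add. Components now {Seoul} {Lagos,Riga,Tokyo} {Oslo}
Riga Tokyo (6): skip — Tokyo and Riga already connected.
Lagos Oslo (11): add. Components now {Seoul} {Lagos,Oslo,Riga,Tokyo}
Oslo Seoul (14): add. Components now {Lagos,Oslo,Riga,Seoul,Tokyo}
Non-tree edge Riga Tokyo has weight 6, equal to the heaviest edge on its tree cycle — swapping gives another MST of the same weight. Not unique.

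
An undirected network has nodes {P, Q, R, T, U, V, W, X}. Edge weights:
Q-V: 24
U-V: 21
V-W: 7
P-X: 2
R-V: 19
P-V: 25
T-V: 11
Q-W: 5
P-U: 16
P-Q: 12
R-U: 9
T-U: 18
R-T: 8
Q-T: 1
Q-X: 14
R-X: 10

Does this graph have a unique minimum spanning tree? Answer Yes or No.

Yes

Sort edges by weight, then run Kruskal:
Q-T (1): add — endpoints in different components.
P-X (2): add — endpoints in different components.
Q-W (5): add — endpoints in different components.
V-W (7): add — endpoints in different components.
R-T (8): add — endpoints in different components.
R-U (9): add — endpoints in different components.
R-X (10): add — endpoints in different components.
Every non-tree edge has weight strictly greater than the heaviest edge on the tree path between its endpoints, so the MST is unique.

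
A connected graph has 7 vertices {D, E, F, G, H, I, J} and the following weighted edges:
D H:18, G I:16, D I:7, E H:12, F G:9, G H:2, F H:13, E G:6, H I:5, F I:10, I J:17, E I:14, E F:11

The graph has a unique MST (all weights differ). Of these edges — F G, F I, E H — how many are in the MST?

Kruskal's algorithm — process edges by increasing weight (ties by edge label):
G H (2): add — endpoints in different components.
H I (5): add — endpoints in different components.
E G (6): add — endpoints in different components.
D I (7): add — endpoints in different components.
F G (9): add — endpoints in different components.
F I (10): skip — F and I already connected.
E F (11): skip — E and F already connected.
E H (12): skip — E and H already connected.
F H (13): skip — F and H already connected.
E I (14): skip — E and I already connected.
G I (16): skip — G and I already connected.
I J (17): add — endpoints in different components.
MST edge set: {G H, H I, E G, D I, F G, I J}.
Of the listed edges, {F G} are in the MST → 1.

1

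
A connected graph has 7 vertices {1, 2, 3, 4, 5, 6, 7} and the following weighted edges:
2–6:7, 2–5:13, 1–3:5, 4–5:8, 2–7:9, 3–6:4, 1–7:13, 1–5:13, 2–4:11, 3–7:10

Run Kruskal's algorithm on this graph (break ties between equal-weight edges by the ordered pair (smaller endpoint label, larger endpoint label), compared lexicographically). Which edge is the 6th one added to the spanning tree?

Kruskal's algorithm — process edges by increasing weight (ties by edge label):
3–6 (4): add — endpoints in different components.
1–3 (5): add — endpoints in different components.
2–6 (7): add — endpoints in different components.
4–5 (8): add — endpoints in different components.
2–7 (9): add — endpoints in different components.
3–7 (10): skip — 3 and 7 already connected.
2–4 (11): add — endpoints in different components.
The 6th edge added is 2–4.

2-4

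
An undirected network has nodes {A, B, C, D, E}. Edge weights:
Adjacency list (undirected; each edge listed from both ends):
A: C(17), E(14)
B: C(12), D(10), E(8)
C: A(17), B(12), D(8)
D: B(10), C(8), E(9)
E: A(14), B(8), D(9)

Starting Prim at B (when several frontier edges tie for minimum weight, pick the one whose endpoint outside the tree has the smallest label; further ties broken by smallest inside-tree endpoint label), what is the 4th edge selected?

Grow the tree from B using Prim:
Step 1: cheapest edge leaving the tree is B E (8); add E.
Step 2: cheapest edge leaving the tree is D E (9); add D.
Step 3: cheapest edge leaving the tree is C D (8); add C.
Step 4: cheapest edge leaving the tree is A E (14); add A.
The 4th edge added is A E.

A-E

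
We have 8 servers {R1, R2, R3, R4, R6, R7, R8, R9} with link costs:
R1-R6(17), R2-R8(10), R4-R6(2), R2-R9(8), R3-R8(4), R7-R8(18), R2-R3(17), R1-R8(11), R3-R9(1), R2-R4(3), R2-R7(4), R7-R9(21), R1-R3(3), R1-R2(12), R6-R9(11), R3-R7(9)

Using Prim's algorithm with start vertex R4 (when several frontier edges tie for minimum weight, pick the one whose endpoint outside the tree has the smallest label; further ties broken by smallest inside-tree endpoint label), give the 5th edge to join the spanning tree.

R3-R9

Grow the tree from R4 using Prim:
Step 1: cheapest edge leaving the tree is R4-R6 (2); add R6.
Step 2: cheapest edge leaving the tree is R2-R4 (3); add R2.
Step 3: cheapest edge leaving the tree is R2-R7 (4); add R7.
Step 4: cheapest edge leaving the tree is R2-R9 (8); add R9.
Step 5: cheapest edge leaving the tree is R3-R9 (1); add R3.
Step 6: cheapest edge leaving the tree is R1-R3 (3); add R1.
Step 7: cheapest edge leaving the tree is R3-R8 (4); add R8.
The 5th edge added is R3-R9.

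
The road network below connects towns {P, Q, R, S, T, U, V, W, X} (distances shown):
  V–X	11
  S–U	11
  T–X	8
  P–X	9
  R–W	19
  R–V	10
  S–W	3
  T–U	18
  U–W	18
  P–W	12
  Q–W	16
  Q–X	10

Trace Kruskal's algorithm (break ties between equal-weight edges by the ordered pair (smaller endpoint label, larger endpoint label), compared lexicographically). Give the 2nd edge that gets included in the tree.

Kruskal: consider edges lightest-first.
S–W (3): add — endpoints in different components.
T–X (8): add — endpoints in different components.
P–X (9): add — endpoints in different components.
Q–X (10): add — endpoints in different components.
R–V (10): add — endpoints in different components.
S–U (11): add — endpoints in different components.
V–X (11): add — endpoints in different components.
P–W (12): add — endpoints in different components.
The 2nd edge added is T–X.

T-X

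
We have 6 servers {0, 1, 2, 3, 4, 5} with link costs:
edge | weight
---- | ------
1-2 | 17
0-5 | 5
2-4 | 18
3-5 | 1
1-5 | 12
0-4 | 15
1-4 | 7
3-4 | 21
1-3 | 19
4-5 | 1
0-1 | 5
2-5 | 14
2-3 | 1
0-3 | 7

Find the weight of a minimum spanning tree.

13

Sort edges by weight, then run Kruskal:
2-3 (1): add — endpoints in different components.
3-5 (1): add — endpoints in different components.
4-5 (1): add — endpoints in different components.
0-1 (5): add — endpoints in different components.
0-5 (5): add — endpoints in different components.
MST edges: 2-3, 3-5, 4-5, 0-1, 0-5; total weight 1+1+1+5+5 = 13.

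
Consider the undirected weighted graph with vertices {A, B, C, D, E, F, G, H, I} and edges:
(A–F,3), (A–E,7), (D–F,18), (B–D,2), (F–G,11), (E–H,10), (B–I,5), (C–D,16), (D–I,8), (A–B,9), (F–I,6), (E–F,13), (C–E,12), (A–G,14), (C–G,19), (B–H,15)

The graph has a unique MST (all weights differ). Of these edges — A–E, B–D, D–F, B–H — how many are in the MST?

2

Kruskal's algorithm — process edges by increasing weight (ties by edge label):
B–D (2): add — endpoints in different components.
A–F (3): add — endpoints in different components.
B–I (5): add — endpoints in different components.
F–I (6): add — endpoints in different components.
A–E (7): add — endpoints in different components.
D–I (8): skip — D and I already connected.
A–B (9): skip — A and B already connected.
E–H (10): add — endpoints in different components.
F–G (11): add — endpoints in different components.
C–E (12): add — endpoints in different components.
MST edge set: {B–D, A–F, B–I, F–I, A–E, E–H, F–G, C–E}.
Of the listed edges, {A–E, B–D} are in the MST → 2.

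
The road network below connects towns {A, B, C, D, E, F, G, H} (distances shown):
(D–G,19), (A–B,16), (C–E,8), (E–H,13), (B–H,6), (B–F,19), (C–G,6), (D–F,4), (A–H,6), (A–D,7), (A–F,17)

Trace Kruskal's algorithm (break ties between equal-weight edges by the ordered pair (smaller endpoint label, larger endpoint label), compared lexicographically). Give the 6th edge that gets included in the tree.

Sort edges by weight, then run Kruskal:
D–F (4): add — endpoints in different components.
A–H (6): add — endpoints in different components.
B–H (6): add — endpoints in different components.
C–G (6): add — endpoints in different components.
A–D (7): add — endpoints in different components.
C–E (8): add — endpoints in different components.
E–H (13): add — endpoints in different components.
The 6th edge added is C–E.

C-E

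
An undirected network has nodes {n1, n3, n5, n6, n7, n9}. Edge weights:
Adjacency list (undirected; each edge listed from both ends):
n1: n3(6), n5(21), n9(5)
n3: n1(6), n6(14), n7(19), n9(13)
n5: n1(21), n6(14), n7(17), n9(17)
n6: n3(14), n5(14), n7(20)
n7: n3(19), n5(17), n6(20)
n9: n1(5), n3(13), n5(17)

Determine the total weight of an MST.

56

Sort edges by weight, then run Kruskal:
n1 n9 (5): add — endpoints in different components.
n1 n3 (6): add — endpoints in different components.
n3 n9 (13): skip — n9 and n3 already connected.
n3 n6 (14): add — endpoints in different components.
n5 n6 (14): add — endpoints in different components.
n5 n7 (17): add — endpoints in different components.
MST edges: n1 n9, n1 n3, n3 n6, n5 n6, n5 n7; total weight 5+6+14+14+17 = 56.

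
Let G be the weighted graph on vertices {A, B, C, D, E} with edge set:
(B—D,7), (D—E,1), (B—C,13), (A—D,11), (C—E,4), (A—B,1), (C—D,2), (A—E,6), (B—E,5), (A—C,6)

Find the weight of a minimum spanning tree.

9

Grow the tree from B using Prim:
Step 1: frontier [A—B 1, B—E 5, B—D 7, B—C 13] → take A—B (1); add A.
Step 2: frontier [A—C 6, A—E 6, A—D 11, B—E 5, B—D 7, B—C 13] → take B—E (5); add E.
Step 3: frontier [A—C 6, A—D 11, B—D 7, B—C 13, D—E 1, C—E 4] → take D—E (1); add D.
Step 4: frontier [A—C 6, B—C 13, C—D 2, C—E 4] → take C—D (2); add C.
MST edges: A—B, B—E, D—E, C—D; total weight 1+5+1+2 = 9.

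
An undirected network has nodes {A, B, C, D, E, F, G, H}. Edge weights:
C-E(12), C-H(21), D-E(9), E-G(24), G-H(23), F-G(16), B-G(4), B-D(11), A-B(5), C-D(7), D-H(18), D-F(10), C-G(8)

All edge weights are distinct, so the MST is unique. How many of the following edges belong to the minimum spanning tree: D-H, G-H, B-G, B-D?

2

Sort edges by weight, then run Kruskal:
B-G (4): add — endpoints in different components.
A-B (5): add — endpoints in different components.
C-D (7): add — endpoints in different components.
C-G (8): add — endpoints in different components.
D-E (9): add — endpoints in different components.
D-F (10): add — endpoints in different components.
B-D (11): skip — B and D already connected.
C-E (12): skip — C and E already connected.
F-G (16): skip — F and G already connected.
D-H (18): add — endpoints in different components.
MST edge set: {B-G, A-B, C-D, C-G, D-E, D-F, D-H}.
Of the listed edges, {D-H, B-G} are in the MST → 2.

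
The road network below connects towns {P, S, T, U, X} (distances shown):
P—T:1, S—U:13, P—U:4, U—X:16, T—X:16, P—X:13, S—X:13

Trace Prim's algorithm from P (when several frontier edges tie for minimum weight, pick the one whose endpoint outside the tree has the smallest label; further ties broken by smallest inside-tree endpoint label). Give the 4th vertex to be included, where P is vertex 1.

S

Prim's algorithm from P:
Step 1: frontier [P—T 1, P—U 4, P—X 13] → take P—T (1); add T.
Step 2: frontier [P—U 4, P—X 13, T—X 16] → take P—U (4); add U.
Step 3: frontier [P—X 13, T—X 16, S—U 13, U—X 16] → take S—U (13); add S.
Step 4: frontier [P—X 13, S—X 13, T—X 16, U—X 16] → take P—X (13); add X.
Vertex order: P, T, U, S, X. The 4th vertex is S.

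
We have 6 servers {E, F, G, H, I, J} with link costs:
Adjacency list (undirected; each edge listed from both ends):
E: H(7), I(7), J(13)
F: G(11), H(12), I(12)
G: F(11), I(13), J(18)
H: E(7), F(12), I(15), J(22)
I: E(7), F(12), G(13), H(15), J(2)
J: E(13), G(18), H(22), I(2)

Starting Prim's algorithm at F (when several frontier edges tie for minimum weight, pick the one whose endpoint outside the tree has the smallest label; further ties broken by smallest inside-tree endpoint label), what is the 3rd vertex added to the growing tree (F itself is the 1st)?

Grow the tree from F using Prim:
Step 1: frontier [F-G 11, F-H 12, F-I 12] → take F-G (11); add G.
Step 2: frontier [F-H 12, F-I 12, G-I 13, G-J 18] → take F-H (12); add H.
Step 3: frontier [F-I 12, G-I 13, G-J 18, E-H 7, H-I 15, H-J 22] → take E-H (7); add E.
Step 4: frontier [E-I 7, E-J 13, F-I 12, G-I 13, G-J 18, H-I 15, H-J 22] → take E-I (7); add I.
Step 5: frontier [E-J 13, G-J 18, H-J 22, I-J 2] → take I-J (2); add J.
Vertex order: F, G, H, E, I, J. The 3rd vertex is H.

H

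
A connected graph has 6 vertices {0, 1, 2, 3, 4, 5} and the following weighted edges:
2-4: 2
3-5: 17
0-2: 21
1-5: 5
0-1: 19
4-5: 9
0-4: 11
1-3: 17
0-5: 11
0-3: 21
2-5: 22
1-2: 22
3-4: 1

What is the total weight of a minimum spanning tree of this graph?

Kruskal: consider edges lightest-first.
3-4 (1): add. Components now {0} {1} {2} {3,4} {5}
2-4 (2): add. Components now {0} {1} {2,3,4} {5}
1-5 (5): add. Components now {0} {1,5} {2,3,4}
4-5 (9): add. Components now {0} {1,2,3,4,5}
0-4 (11): add. Components now {0,1,2,3,4,5}
MST edges: 3-4, 2-4, 1-5, 4-5, 0-4; total weight 1+2+5+9+11 = 28.

28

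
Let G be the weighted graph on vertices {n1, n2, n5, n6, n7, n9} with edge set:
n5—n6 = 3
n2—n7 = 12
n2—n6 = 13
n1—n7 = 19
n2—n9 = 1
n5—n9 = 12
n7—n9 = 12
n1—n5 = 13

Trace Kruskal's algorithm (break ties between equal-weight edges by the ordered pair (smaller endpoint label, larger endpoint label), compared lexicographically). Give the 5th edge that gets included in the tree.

n1-n5

Sort edges by weight, then run Kruskal:
n2—n9 (1): add — endpoints in different components.
n5—n6 (3): add — endpoints in different components.
n2—n7 (12): add — endpoints in different components.
n5—n9 (12): add — endpoints in different components.
n7—n9 (12): skip — n9 and n7 already connected.
n1—n5 (13): add — endpoints in different components.
The 5th edge added is n1—n5.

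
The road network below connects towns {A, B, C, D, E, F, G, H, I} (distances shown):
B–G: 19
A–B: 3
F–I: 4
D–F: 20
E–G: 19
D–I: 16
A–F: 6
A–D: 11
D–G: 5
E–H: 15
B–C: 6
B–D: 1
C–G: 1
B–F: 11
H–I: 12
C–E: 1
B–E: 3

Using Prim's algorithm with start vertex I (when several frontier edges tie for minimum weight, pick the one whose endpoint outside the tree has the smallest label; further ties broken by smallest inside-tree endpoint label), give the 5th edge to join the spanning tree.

B-E

Prim, starting at I.
Step 1: cheapest edge leaving the tree is F–I (4); add F.
Step 2: cheapest edge leaving the tree is A–F (6); add A.
Step 3: cheapest edge leaving the tree is A–B (3); add B.
Step 4: cheapest edge leaving the tree is B–D (1); add D.
Step 5: cheapest edge leaving the tree is B–E (3); add E.
Step 6: cheapest edge leaving the tree is C–E (1); add C.
Step 7: cheapest edge leaving the tree is C–G (1); add G.
Step 8: cheapest edge leaving the tree is H–I (12); add H.
The 5th edge added is B–E.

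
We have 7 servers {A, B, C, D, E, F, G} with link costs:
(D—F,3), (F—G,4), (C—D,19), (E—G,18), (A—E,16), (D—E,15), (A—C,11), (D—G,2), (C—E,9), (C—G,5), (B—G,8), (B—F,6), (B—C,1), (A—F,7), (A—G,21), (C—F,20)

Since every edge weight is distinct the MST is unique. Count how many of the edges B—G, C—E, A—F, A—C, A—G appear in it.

Sort edges by weight, then run Kruskal:
B—C (1): add — endpoints in different components.
D—G (2): add — endpoints in different components.
D—F (3): add — endpoints in different components.
F—G (4): skip — F and G already connected.
C—G (5): add — endpoints in different components.
B—F (6): skip — B and F already connected.
A—F (7): add — endpoints in different components.
B—G (8): skip — B and G already connected.
C—E (9): add — endpoints in different components.
MST edge set: {B—C, D—G, D—F, C—G, A—F, C—E}.
Of the listed edges, {C—E, A—F} are in the MST → 2.

2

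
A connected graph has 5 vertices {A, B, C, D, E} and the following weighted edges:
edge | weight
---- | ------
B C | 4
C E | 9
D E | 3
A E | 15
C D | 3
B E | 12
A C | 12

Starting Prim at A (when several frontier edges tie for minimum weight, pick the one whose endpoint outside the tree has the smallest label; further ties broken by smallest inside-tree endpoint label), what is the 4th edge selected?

B-C

Prim, starting at A.
Step 1: cheapest edge leaving the tree is A C (12); add C.
Step 2: cheapest edge leaving the tree is C D (3); add D.
Step 3: cheapest edge leaving the tree is D E (3); add E.
Step 4: cheapest edge leaving the tree is B C (4); add B.
The 4th edge added is B C.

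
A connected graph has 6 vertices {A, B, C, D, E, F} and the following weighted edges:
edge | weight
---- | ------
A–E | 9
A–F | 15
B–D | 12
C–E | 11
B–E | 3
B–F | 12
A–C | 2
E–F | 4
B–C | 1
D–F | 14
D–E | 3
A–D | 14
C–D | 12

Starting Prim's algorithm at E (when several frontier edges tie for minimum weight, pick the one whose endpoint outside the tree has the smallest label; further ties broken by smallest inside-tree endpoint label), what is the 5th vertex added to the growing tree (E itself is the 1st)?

Prim's algorithm from E:
Step 1: cheapest edge leaving the tree is B–E (3); add B.
Step 2: cheapest edge leaving the tree is B–C (1); add C.
Step 3: cheapest edge leaving the tree is A–C (2); add A.
Step 4: cheapest edge leaving the tree is D–E (3); add D.
Step 5: cheapest edge leaving the tree is E–F (4); add F.
Vertex order: E, B, C, A, D, F. The 5th vertex is D.

D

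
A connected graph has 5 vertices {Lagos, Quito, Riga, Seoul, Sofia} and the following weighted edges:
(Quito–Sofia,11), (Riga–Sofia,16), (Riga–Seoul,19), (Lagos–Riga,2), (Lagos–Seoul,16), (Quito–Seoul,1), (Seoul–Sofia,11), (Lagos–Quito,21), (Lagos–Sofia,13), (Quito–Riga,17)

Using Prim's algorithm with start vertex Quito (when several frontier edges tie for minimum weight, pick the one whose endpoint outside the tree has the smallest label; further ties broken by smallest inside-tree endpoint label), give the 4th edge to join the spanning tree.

Lagos-Riga

Grow the tree from Quito using Prim:
Step 1: frontier [Quito–Seoul 1, Quito–Sofia 11, Quito–Riga 17, Lagos–Quito 21] → take Quito–Seoul (1); add Seoul.
Step 2: frontier [Quito–Sofia 11, Quito–Riga 17, Lagos–Quito 21, Seoul–Sofia 11, Lagos–Seoul 16, Riga–Seoul 19] → take Quito–Sofia (11); add Sofia.
Step 3: frontier [Quito–Riga 17, Lagos–Quito 21, Lagos–Seoul 16, Riga–Seoul 19, Lagos–Sofia 13, Riga–Sofia 16] → take Lagos–Sofia (13); add Lagos.
Step 4: frontier [Lagos–Riga 2, Quito–Riga 17, Riga–Seoul 19, Riga–Sofia 16] → take Lagos–Riga (2); add Riga.
The 4th edge added is Lagos–Riga.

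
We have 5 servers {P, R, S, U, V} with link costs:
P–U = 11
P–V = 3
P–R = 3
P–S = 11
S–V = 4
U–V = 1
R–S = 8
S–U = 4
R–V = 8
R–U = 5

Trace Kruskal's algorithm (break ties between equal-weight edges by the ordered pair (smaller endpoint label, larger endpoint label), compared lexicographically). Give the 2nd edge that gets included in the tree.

Kruskal: consider edges lightest-first.
U–V (1): add. Components now {P} {U,V} {R} {S}
P–R (3): add. Components now {P,R} {U,V} {S}
P–V (3): add. Components now {P,R,U,V} {S}
S–U (4): add. Components now {P,R,S,U,V}
The 2nd edge added is P–R.

P-R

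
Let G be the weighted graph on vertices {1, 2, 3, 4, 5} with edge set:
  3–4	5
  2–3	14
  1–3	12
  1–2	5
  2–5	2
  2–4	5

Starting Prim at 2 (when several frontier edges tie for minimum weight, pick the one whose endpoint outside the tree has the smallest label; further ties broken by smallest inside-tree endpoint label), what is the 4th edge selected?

3-4

Prim's algorithm from 2:
Step 1: frontier [2–5 2, 1–2 5, 2–4 5, 2–3 14] → take 2–5 (2); add 5.
Step 2: frontier [1–2 5, 2–4 5, 2–3 14] → take 1–2 (5); add 1.
Step 3: frontier [1–3 12, 2–4 5, 2–3 14] → take 2–4 (5); add 4.
Step 4: frontier [1–3 12, 2–3 14, 3–4 5] → take 3–4 (5); add 3.
The 4th edge added is 3–4.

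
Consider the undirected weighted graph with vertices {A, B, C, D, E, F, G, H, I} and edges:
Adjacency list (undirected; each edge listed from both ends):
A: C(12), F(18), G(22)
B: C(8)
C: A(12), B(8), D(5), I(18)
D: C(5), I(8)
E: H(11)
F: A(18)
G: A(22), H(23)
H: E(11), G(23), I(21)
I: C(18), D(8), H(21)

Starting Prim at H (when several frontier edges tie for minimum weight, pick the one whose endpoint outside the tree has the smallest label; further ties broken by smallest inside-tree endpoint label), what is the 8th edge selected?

A-G

Prim's algorithm from H:
Step 1: cheapest edge leaving the tree is E H (11); add E.
Step 2: cheapest edge leaving the tree is H I (21); add I.
Step 3: cheapest edge leaving the tree is D I (8); add D.
Step 4: cheapest edge leaving the tree is C D (5); add C.
Step 5: cheapest edge leaving the tree is B C (8); add B.
Step 6: cheapest edge leaving the tree is A C (12); add A.
Step 7: cheapest edge leaving the tree is A F (18); add F.
Step 8: cheapest edge leaving the tree is A G (22); add G.
The 8th edge added is A G.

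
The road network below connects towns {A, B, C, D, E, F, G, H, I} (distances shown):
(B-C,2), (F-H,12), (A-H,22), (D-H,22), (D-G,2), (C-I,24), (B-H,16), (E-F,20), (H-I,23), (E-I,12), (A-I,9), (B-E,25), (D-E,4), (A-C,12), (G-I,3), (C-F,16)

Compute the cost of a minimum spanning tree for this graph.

60

Kruskal's algorithm — process edges by increasing weight (ties by edge label):
B-C (2): add — endpoints in different components.
D-G (2): add — endpoints in different components.
G-I (3): add — endpoints in different components.
D-E (4): add — endpoints in different components.
A-I (9): add — endpoints in different components.
A-C (12): add — endpoints in different components.
E-I (12): skip — E and I already connected.
F-H (12): add — endpoints in different components.
B-H (16): add — endpoints in different components.
MST edges: B-C, D-G, G-I, D-E, A-I, A-C, F-H, B-H; total weight 2+2+3+4+9+12+12+16 = 60.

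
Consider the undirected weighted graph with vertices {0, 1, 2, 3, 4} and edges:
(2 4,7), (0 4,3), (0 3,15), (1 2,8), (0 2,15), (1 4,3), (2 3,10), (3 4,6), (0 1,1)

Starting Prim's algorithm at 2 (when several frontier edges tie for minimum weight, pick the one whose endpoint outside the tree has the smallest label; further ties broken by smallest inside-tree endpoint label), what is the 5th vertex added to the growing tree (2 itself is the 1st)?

3

Prim, starting at 2.
Step 1: cheapest edge leaving the tree is 2 4 (7); add 4.
Step 2: cheapest edge leaving the tree is 0 4 (3); add 0.
Step 3: cheapest edge leaving the tree is 0 1 (1); add 1.
Step 4: cheapest edge leaving the tree is 3 4 (6); add 3.
Vertex order: 2, 4, 0, 1, 3. The 5th vertex is 3.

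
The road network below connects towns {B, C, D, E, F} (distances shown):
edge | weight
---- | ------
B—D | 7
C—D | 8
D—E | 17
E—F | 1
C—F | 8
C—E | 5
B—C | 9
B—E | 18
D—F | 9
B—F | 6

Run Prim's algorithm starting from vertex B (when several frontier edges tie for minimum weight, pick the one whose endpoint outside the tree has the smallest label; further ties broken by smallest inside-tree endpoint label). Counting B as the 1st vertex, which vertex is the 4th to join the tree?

C

Prim, starting at B.
Step 1: cheapest edge leaving the tree is B—F (6); add F.
Step 2: cheapest edge leaving the tree is E—F (1); add E.
Step 3: cheapest edge leaving the tree is C—E (5); add C.
Step 4: cheapest edge leaving the tree is B—D (7); add D.
Vertex order: B, F, E, C, D. The 4th vertex is C.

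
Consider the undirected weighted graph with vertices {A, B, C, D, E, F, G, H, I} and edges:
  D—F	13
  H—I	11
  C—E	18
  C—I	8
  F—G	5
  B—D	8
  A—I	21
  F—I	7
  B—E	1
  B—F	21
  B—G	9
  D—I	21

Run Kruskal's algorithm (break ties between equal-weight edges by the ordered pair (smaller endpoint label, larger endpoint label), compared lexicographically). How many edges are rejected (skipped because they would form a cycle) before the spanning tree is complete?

2

Sort edges by weight, then run Kruskal:
B—E (1): add — endpoints in different components.
F—G (5): add — endpoints in different components.
F—I (7): add — endpoints in different components.
B—D (8): add — endpoints in different components.
C—I (8): add — endpoints in different components.
B—G (9): add — endpoints in different components.
H—I (11): add — endpoints in different components.
D—F (13): skip — D and F already connected.
C—E (18): skip — C and E already connected.
A—I (21): add — endpoints in different components.
Edges rejected before the tree was complete: 2.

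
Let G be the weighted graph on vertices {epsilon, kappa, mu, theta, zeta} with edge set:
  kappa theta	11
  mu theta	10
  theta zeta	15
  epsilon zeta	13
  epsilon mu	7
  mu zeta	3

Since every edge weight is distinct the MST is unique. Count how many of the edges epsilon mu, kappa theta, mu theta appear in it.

Kruskal's algorithm — process edges by increasing weight (ties by edge label):
mu zeta (3): add. Components now {mu,zeta} {kappa} {theta} {epsilon}
epsilon mu (7): add. Components now {epsilon,mu,zeta} {kappa} {theta}
mu theta (10): add. Components now {epsilon,mu,theta,zeta} {kappa}
kappa theta (11): add. Components now {epsilon,kappa,mu,theta,zeta}
MST edge set: {mu zeta, epsilon mu, mu theta, kappa theta}.
Of the listed edges, {epsilon mu, kappa theta, mu theta} are in the MST → 3.

3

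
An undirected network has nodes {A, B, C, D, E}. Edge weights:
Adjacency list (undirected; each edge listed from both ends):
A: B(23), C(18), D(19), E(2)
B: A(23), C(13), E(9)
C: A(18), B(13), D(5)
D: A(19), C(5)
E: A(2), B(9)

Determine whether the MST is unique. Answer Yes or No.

Sort edges by weight, then run Kruskal:
A E (2): add. Components now {A,E} {B} {C} {D}
C D (5): add. Components now {A,E} {B} {C,D}
B E (9): add. Components now {A,B,E} {C,D}
B C (13): add. Components now {A,B,C,D,E}
Every non-tree edge has weight strictly greater than the heaviest edge on the tree path between its endpoints, so the MST is unique.

Yes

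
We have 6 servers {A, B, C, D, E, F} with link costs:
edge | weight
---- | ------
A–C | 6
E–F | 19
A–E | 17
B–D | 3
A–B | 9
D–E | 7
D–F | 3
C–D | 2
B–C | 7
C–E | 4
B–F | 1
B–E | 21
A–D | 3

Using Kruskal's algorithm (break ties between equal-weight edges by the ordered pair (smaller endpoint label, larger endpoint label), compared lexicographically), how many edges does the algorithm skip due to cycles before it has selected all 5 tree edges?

Sort edges by weight, then run Kruskal:
B–F (1): add. Components now {A} {B,F} {C} {D} {E}
C–D (2): add. Components now {A} {B,F} {C,D} {E}
A–D (3): add. Components now {A,C,D} {B,F} {E}
B–D (3): add. Components now {A,B,C,D,F} {E}
D–F (3): skip — D and F already connected.
C–E (4): add. Components now {A,B,C,D,E,F}
Edges rejected before the tree was complete: 1.

1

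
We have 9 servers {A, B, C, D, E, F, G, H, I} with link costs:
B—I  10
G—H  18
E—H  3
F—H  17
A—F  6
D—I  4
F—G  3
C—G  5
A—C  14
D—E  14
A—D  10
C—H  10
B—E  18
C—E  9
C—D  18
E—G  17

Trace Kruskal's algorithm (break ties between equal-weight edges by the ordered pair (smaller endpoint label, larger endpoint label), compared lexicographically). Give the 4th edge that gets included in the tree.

C-G

Kruskal's algorithm — process edges by increasing weight (ties by edge label):
E—H (3): add — endpoints in different components.
F—G (3): add — endpoints in different components.
D—I (4): add — endpoints in different components.
C—G (5): add — endpoints in different components.
A—F (6): add — endpoints in different components.
C—E (9): add — endpoints in different components.
A—D (10): add — endpoints in different components.
B—I (10): add — endpoints in different components.
The 4th edge added is C—G.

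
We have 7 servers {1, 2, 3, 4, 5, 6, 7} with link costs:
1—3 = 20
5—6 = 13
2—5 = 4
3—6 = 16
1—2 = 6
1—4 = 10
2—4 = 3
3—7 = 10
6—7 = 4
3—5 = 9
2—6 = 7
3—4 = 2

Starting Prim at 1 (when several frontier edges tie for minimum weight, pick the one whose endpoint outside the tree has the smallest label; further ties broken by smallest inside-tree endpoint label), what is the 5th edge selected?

2-6

Grow the tree from 1 using Prim:
Step 1: cheapest edge leaving the tree is 1—2 (6); add 2.
Step 2: cheapest edge leaving the tree is 2—4 (3); add 4.
Step 3: cheapest edge leaving the tree is 3—4 (2); add 3.
Step 4: cheapest edge leaving the tree is 2—5 (4); add 5.
Step 5: cheapest edge leaving the tree is 2—6 (7); add 6.
Step 6: cheapest edge leaving the tree is 6—7 (4); add 7.
The 5th edge added is 2—6.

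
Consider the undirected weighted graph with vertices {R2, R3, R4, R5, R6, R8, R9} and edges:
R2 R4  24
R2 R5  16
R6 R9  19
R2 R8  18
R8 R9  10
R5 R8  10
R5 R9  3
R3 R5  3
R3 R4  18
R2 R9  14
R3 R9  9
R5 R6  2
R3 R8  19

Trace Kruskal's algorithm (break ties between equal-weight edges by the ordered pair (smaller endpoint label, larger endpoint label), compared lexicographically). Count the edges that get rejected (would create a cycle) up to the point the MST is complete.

4

Kruskal: consider edges lightest-first.
R5 R6 (2): add. Components now {R9} {R4} {R5,R6} {R8} {R3} {R2}
R3 R5 (3): add. Components now {R9} {R4} {R3,R5,R6} {R8} {R2}
R5 R9 (3): add. Components now {R3,R5,R6,R9} {R4} {R8} {R2}
R3 R9 (9): skip — R9 and R3 already connected.
R5 R8 (10): add. Components now {R3,R5,R6,R8,R9} {R4} {R2}
R8 R9 (10): skip — R9 and R8 already connected.
R2 R9 (14): add. Components now {R2,R3,R5,R6,R8,R9} {R4}
R2 R5 (16): skip — R5 and R2 already connected.
R2 R8 (18): skip — R8 and R2 already connected.
R3 R4 (18): add. Components now {R2,R3,R4,R5,R6,R8,R9}
Edges rejected before the tree was complete: 4.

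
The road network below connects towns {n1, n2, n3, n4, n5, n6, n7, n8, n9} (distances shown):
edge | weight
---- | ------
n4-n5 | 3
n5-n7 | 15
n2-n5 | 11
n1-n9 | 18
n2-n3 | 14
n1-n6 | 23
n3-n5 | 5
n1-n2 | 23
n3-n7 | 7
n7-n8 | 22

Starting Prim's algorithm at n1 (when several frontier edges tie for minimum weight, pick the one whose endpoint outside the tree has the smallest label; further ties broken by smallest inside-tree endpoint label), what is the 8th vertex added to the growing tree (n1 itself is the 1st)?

n8

Prim, starting at n1.
Step 1: cheapest edge leaving the tree is n1-n9 (18); add n9.
Step 2: cheapest edge leaving the tree is n1-n2 (23); add n2.
Step 3: cheapest edge leaving the tree is n2-n5 (11); add n5.
Step 4: cheapest edge leaving the tree is n4-n5 (3); add n4.
Step 5: cheapest edge leaving the tree is n3-n5 (5); add n3.
Step 6: cheapest edge leaving the tree is n3-n7 (7); add n7.
Step 7: cheapest edge leaving the tree is n7-n8 (22); add n8.
Step 8: cheapest edge leaving the tree is n1-n6 (23); add n6.
Vertex order: n1, n9, n2, n5, n4, n3, n7, n8, n6. The 8th vertex is n8.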